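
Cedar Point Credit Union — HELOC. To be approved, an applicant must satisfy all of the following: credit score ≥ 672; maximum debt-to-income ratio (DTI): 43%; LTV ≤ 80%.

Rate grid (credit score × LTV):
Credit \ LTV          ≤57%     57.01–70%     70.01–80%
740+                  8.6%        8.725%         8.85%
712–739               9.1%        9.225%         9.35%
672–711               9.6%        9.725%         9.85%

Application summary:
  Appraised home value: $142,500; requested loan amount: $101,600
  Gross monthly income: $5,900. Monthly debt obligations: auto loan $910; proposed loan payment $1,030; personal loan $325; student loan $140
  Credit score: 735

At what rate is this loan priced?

9.35%

Credit score 735 ≥ 672; Total monthly debts = (910 + 1,030 + 325 + 140) = 2,405. DTI: 2,405 ÷ 5,900 = 40.8%, within the 43% cap
LTV = 101,600/142,500 = 71.3% ≤ 80%
Score 735 is in the 712–739 band; LTV 71.3% is in the 70.01–80% band → 9.35%.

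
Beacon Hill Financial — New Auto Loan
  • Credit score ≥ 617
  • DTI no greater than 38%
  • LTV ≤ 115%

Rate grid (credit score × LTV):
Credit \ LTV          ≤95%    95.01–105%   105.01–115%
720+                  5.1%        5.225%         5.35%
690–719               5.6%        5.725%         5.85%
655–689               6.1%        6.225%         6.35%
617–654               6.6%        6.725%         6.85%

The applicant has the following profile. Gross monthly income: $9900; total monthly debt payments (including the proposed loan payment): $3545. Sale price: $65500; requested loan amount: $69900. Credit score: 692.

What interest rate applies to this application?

Credit score 692 ≥ 617; DTI = 3,545/9,900 = 35.8% ≤ 38%
Loan-to-value = 69,900/65,500 = 106.7% — pass (115% max)
Row: 692 falls in 690–719. Column: 106.7% falls in 105.01–115%. Rate = 5.85%.

5.85%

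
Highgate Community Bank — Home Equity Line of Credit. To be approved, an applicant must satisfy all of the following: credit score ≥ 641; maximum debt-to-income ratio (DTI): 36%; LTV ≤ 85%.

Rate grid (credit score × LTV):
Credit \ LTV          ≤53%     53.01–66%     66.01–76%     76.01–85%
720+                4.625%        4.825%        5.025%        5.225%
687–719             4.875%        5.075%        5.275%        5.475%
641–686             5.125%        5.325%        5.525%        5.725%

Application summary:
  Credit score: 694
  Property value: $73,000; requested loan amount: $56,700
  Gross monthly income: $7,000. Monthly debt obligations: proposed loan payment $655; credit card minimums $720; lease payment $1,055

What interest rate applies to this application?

Credit score 694 ≥ 641; Total monthly debts = (655 + 720 + 1,055) = 2,430. Debt-to-income = 2,430/7,000 = 34.7% — meets 36% limit
Loan-to-value = 56,700/73,000 = 77.7% — pass (85% max)
Row: 694 falls in 687–719. Column: 77.7% falls in 76.01–85%. Rate = 5.475%.

5.475%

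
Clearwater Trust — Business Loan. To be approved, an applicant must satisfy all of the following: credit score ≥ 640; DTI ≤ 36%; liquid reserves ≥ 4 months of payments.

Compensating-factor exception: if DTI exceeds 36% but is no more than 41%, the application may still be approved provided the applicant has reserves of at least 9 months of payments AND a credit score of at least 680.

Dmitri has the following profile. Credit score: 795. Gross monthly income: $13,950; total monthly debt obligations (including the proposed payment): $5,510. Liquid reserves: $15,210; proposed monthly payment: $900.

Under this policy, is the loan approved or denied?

Credit score 795 ≥ 640 (meets base)
DTI: 5,510 ÷ 13,950 = 39.5%, over the 36% base limit.
Liquid reserves cover 15,210/900 = 16.9 months — ≥ 4 required
DTI 39.5% is within the 36%–41% exception band; checking compensating factors.
Reserves 16.9 ≥ 9 months; credit score 795 ≥ 680.
Both compensating conditions met → exception applies.

Approved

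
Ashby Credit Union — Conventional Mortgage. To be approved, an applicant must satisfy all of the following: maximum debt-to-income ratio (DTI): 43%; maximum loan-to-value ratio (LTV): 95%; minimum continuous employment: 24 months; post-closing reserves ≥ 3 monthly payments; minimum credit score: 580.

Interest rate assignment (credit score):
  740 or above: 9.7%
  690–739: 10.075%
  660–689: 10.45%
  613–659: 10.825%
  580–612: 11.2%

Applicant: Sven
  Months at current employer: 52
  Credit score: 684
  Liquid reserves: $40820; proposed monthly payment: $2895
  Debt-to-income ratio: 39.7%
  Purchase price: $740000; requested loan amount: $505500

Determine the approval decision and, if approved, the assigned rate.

Credit score 684 ≥ 580 (meets minimum)
LTV: 505,500 ÷ 740,000 = 68.3%, within 95% cap
Employment 52 ≥ 24 months
Debt-to-income 39.7% vs 43% cap — pass
Reserves: 40,820 ÷ 2,895 = 14.1 months (meets 3-month minimum)
All requirements met. Score 684 falls in the 660–689 tier → 10.45%.

Approved at 10.45%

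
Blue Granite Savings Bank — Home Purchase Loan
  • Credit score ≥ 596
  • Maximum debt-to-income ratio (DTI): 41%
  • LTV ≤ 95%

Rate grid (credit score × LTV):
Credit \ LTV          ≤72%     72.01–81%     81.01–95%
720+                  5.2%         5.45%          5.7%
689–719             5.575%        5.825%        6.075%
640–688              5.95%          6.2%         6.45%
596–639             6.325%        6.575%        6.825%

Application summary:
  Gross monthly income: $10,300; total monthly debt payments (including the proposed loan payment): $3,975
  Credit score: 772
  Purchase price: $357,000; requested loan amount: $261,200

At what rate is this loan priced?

Credit score 772 ≥ 596; DTI: 3,975 ÷ 10,300 = 38.6%, within the 41% cap
LTV = 261,200/357,000 = 73.2% ≤ 95%
Score 772 is in the 720+ band; LTV 73.2% is in the 72.01–81% band → 5.45%.

5.45%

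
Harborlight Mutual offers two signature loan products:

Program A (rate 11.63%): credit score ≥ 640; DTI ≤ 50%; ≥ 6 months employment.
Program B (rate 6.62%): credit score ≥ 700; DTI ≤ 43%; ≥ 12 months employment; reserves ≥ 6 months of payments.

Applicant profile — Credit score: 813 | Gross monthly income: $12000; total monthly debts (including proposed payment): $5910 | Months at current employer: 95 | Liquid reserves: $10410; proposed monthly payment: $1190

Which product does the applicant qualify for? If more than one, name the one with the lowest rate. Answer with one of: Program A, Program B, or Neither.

DTI = 5,910/12,000 = 49.2%.
Reserves = 10,410/1,190 = 8.7 months.
Program A: score 813 ≥ 640; DTI 49.2% ≤ 50%; employment 95 ≥ 6 mo → qualifies.
Program B: score 813 ≥ 700; DTI 49.2% > 43%; employment 95 ≥ 12 mo; reserves 8.7 ≥ 6 mo → does not qualify.

Program A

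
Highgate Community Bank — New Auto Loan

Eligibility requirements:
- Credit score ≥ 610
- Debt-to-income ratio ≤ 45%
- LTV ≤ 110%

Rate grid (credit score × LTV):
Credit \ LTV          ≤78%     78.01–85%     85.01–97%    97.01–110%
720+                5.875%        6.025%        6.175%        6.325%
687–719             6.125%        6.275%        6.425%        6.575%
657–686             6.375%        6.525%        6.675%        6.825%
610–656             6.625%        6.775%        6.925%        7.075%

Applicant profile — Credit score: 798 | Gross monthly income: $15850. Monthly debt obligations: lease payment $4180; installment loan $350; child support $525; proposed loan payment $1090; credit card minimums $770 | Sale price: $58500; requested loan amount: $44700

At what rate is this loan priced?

Credit score 798 ≥ 610; Total monthly debts = (4,180 + 350 + 525 + 1,090 + 770) = 6,915. DTI = 6,915/15,850 = 43.6% ≤ 45%
Loan-to-value = 44,700/58,500 = 76.4% — pass (110% max)
Row: 798 falls in 720+. Column: 76.4% falls in ≤78%. Rate = 5.875%.

5.875%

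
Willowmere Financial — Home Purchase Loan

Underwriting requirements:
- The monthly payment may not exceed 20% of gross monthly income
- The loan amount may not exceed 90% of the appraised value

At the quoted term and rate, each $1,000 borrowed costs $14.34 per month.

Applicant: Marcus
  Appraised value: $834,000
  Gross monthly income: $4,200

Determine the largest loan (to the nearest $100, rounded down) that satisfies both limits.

$58,500

Payment cap: 20% × $4,200 = $840/month.
At $14.34 per $1,000, that supports 840/14.34 × 1,000 ≈ $58,577 → $58,500.
LTV cap: 90% × $834,000 = $750,600 → $750,600.
Binding constraint: payment-to-income.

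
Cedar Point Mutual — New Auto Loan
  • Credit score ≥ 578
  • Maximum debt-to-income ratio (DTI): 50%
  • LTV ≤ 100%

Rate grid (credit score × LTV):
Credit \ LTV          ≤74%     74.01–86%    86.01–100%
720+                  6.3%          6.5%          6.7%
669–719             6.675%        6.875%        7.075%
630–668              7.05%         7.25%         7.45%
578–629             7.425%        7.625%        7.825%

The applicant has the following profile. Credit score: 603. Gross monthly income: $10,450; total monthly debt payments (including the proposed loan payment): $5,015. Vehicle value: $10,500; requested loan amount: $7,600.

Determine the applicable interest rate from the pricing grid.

Credit score 603 ≥ 578; DTI: 5,015 ÷ 10,450 = 48%, within the 50% cap
Loan-to-value = 7,600/10,500 = 72.4% — pass (100% max)
Score 603 is in the 578–629 band; LTV 72.4% is in the ≤74% band → 7.425%.

7.425%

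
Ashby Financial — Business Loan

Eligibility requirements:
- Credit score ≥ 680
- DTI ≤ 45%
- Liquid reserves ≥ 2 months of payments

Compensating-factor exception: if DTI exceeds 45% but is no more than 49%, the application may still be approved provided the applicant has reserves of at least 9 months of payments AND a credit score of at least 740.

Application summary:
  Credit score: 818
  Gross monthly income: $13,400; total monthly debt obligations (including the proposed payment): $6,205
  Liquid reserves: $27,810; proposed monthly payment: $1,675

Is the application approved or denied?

Approved

Credit score 818 ≥ 680 (meets base)
DTI: 6,205 ÷ 13,400 = 46.3%, over the 45% base limit.
Liquid reserves cover 27,810/1,675 = 16.6 months — ≥ 2 required
DTI 46.3% is within the 45%–49% exception band; checking compensating factors.
Override check — reserves: 16.6 mo (ok); score: 818 (ok).
Both override conditions satisfied; DTI exception granted.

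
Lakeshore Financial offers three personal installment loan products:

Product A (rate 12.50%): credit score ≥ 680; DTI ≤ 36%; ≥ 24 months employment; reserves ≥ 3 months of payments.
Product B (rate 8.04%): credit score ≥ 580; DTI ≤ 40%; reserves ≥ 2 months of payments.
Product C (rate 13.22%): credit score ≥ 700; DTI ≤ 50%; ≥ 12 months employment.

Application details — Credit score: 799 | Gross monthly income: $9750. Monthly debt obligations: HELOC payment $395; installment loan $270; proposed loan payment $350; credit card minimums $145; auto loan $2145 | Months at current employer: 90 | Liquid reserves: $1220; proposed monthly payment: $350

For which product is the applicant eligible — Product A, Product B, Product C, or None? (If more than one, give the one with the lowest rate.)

Product B

Total debts = (395 + 270 + 350 + 145 + 2,145) = 3,305; DTI = 3,305/9,750 = 33.9%.
Reserves = 1,220/350 = 3.5 months.
Product A: score 799 ≥ 680; DTI 33.9% ≤ 36%; employment 90 ≥ 24 mo; reserves 3.5 ≥ 3 mo → qualifies.
Product B: score 799 ≥ 580; DTI 33.9% ≤ 40%; reserves 3.5 ≥ 2 mo → qualifies.
Product C: score 799 ≥ 700; DTI 33.9% ≤ 50%; employment 90 ≥ 12 mo → qualifies.
Qualifying: Product A, Product B, Product C. Lowest rate is 8.04% → Product B.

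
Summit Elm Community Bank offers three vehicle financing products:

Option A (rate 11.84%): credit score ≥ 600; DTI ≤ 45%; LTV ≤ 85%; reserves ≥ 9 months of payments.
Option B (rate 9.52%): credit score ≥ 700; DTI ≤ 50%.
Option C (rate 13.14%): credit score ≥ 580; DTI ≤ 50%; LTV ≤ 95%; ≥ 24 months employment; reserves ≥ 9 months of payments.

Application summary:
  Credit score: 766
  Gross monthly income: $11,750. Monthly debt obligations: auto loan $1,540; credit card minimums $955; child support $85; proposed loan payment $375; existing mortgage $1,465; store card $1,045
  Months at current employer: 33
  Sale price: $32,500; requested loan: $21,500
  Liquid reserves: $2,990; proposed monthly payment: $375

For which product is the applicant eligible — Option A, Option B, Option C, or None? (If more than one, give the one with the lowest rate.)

Option B

Total debts = (1,540 + 955 + 85 + 375 + 1,465 + 1,045) = 5,465; DTI = 5,465/11,750 = 46.5%.
LTV = 21,500/32,500 = 66.2%.
Reserves = 2,990/375 = 8.0 months.
Option A: score 766 ≥ 600; DTI 46.5% > 45%; LTV 66.2% ≤ 85%; reserves 8.0 < 9 mo → does not qualify.
Option B: score 766 ≥ 700; DTI 46.5% ≤ 50% → qualifies.
Option C: score 766 ≥ 580; DTI 46.5% ≤ 50%; LTV 66.2% ≤ 95%; employment 33 ≥ 24 mo; reserves 8.0 < 9 mo → does not qualify.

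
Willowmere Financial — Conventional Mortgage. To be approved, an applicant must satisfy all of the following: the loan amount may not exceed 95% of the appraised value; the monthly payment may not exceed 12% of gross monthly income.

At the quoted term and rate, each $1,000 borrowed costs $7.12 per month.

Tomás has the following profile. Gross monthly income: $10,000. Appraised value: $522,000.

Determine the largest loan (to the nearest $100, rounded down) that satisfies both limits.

Payment cap: 12% × $10,000 = $1,200/month.
At $7.12 per $1,000, that supports 1,200/7.12 × 1,000 ≈ $168,539 → $168,500.
LTV cap: 95% × $522,000 = $495,900 → $495,900.
Binding constraint: payment-to-income.

$168,500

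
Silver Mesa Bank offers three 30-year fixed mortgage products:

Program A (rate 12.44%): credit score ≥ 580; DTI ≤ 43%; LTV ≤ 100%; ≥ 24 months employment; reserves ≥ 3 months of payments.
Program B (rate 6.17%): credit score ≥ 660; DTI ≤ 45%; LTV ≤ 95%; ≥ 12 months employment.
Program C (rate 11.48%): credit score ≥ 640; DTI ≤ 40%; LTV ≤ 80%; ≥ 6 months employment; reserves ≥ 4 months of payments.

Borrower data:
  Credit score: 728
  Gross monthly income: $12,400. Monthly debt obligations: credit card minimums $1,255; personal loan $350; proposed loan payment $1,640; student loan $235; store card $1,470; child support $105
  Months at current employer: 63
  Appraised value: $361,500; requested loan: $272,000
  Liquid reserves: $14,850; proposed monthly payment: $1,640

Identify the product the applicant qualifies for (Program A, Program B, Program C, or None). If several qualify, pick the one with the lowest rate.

Program B

Total debts = (1,255 + 350 + 1,640 + 235 + 1,470 + 105) = 5,055; DTI = 5,055/12,400 = 40.8%.
LTV = 272,000/361,500 = 75.2%.
Reserves = 14,850/1,640 = 9.1 months.
Program A: score 728 ≥ 580; DTI 40.8% ≤ 43%; LTV 75.2% ≤ 100%; employment 63 ≥ 24 mo; reserves 9.1 ≥ 3 mo → qualifies.
Program B: score 728 ≥ 660; DTI 40.8% ≤ 45%; LTV 75.2% ≤ 95%; employment 63 ≥ 12 mo → qualifies.
Program C: score 728 ≥ 640; DTI 40.8% > 40%; LTV 75.2% ≤ 80%; employment 63 ≥ 6 mo; reserves 9.1 ≥ 4 mo → does not qualify.
Qualifying: Program A, Program B. Lowest rate is 6.17% → Program B.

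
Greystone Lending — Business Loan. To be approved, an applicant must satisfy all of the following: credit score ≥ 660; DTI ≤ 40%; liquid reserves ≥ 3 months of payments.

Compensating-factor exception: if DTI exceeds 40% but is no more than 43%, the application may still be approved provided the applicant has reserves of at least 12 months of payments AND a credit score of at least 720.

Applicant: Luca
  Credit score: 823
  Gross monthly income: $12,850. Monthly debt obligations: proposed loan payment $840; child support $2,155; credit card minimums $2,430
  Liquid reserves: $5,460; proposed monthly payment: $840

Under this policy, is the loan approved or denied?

Credit score 823 ≥ 660 (meets base)
Total debts = (840 + 2,155 + 2,430) = 5,425. DTI: 5,425 ÷ 12,850 = 42.2%, over the 40% base limit.
Liquid reserves cover 5,460/840 = 6.5 months — ≥ 3 required
42.2% falls in the override range (40%–43%), so the compensating-factor test applies.
Reserves 6.5 < 12 months; credit score 823 ≥ 720.
Override conditions not both satisfied; exception does not apply.

Denied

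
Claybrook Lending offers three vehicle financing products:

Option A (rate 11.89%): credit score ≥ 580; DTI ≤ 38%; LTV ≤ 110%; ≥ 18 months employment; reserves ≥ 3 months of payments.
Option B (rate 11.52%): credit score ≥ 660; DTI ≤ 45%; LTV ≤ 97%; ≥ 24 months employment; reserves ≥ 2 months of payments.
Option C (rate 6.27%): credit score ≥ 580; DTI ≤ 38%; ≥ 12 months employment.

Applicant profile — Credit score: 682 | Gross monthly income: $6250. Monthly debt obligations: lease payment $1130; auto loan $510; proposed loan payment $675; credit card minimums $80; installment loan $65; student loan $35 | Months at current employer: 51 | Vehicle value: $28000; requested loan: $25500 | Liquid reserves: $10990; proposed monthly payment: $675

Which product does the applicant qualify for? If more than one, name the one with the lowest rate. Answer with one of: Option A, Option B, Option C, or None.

Total debts = (1,130 + 510 + 675 + 80 + 65 + 35) = 2,495; DTI = 2,495/6,250 = 39.9%.
LTV = 25,500/28,000 = 91.1%.
Reserves = 10,990/675 = 16.3 months.
Option A: score 682 ≥ 580; DTI 39.9% > 38%; LTV 91.1% ≤ 110%; employment 51 ≥ 18 mo; reserves 16.3 ≥ 3 mo → does not qualify.
Option B: score 682 ≥ 660; DTI 39.9% ≤ 45%; LTV 91.1% ≤ 97%; employment 51 ≥ 24 mo; reserves 16.3 ≥ 2 mo → qualifies.
Option C: score 682 ≥ 580; DTI 39.9% > 38%; employment 51 ≥ 12 mo → does not qualify.

Option B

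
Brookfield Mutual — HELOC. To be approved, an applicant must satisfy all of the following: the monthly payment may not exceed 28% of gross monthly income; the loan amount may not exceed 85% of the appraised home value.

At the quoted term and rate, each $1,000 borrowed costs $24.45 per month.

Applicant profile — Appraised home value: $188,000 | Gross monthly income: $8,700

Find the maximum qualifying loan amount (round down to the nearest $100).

Payment cap: 28% × $8,700 = $2,436/month.
At $24.45 per $1,000, that supports 2,436/24.45 × 1,000 ≈ $99,631 → $99,600.
LTV cap: 85% × $188,000 = $159,800 → $159,800.
Binding constraint: payment-to-income.

$99,600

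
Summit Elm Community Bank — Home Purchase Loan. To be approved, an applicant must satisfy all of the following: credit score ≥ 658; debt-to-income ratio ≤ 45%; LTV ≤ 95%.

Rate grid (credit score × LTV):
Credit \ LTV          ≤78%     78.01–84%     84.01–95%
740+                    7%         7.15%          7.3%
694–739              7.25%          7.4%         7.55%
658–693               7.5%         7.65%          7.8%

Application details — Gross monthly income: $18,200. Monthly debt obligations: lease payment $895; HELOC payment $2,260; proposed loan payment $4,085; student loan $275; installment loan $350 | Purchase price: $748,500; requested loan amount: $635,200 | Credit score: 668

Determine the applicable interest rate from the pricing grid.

7.8%

Credit score 668 ≥ 658; Total monthly debts = (895 + 2,260 + 4,085 + 275 + 350) = 7,865. DTI: 7,865 ÷ 18,200 = 43.2%, within the 45% cap
LTV = 635,200/748,500 = 84.9% ≤ 95%
Credit 668 → row 658–693; LTV 84.9% → column 84.01–95%. Grid cell → 7.8%.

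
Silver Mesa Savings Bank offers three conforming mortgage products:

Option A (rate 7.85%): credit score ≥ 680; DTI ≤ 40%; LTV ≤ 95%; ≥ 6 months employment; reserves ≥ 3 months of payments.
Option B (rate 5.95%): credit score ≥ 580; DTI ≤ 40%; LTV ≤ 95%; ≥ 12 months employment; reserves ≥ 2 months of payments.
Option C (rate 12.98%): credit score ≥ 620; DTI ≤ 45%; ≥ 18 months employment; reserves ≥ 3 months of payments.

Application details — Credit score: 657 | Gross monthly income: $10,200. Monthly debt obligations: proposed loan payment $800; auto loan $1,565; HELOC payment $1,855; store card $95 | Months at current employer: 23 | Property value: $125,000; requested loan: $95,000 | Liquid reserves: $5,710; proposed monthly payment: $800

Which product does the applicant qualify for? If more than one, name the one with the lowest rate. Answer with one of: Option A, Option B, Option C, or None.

Option C

Total debts = (800 + 1,565 + 1,855 + 95) = 4,315; DTI = 4,315/10,200 = 42.3%.
LTV = 95,000/125,000 = 76%.
Reserves = 5,710/800 = 7.1 months.
Option A: score 657 < 680; DTI 42.3% > 40%; LTV 76% ≤ 95%; employment 23 ≥ 6 mo; reserves 7.1 ≥ 3 mo → does not qualify.
Option B: score 657 ≥ 580; DTI 42.3% > 40%; LTV 76% ≤ 95%; employment 23 ≥ 12 mo; reserves 7.1 ≥ 2 mo → does not qualify.
Option C: score 657 ≥ 620; DTI 42.3% ≤ 45%; employment 23 ≥ 18 mo; reserves 7.1 ≥ 3 mo → qualifies.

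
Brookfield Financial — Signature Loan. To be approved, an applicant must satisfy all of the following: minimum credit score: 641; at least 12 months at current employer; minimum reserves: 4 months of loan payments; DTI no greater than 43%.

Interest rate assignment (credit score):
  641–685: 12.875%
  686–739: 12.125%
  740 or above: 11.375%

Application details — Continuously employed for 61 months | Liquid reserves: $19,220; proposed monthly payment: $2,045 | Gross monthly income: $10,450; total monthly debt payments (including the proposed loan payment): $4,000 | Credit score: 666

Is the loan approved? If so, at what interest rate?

Credit score 666 ≥ 641 (meets minimum)
Liquid reserves cover 19,220/2,045 = 9.4 months — ≥ 4 required
Employment 61 ≥ 12 months
DTI: 4,000 ÷ 10,450 = 38.3%, within the 43% cap
All requirements met. Score 666 falls in the 641–685 tier → 12.875%.

Approved at 12.875%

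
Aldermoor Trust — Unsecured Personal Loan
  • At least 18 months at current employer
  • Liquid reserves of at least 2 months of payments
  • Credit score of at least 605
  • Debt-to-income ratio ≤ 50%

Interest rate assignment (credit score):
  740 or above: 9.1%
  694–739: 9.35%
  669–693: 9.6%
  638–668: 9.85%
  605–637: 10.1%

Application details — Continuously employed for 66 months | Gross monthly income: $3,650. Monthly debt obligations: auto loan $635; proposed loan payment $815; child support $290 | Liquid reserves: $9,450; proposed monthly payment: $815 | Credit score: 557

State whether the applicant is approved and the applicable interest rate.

Credit score 557 < 605 (below minimum)
Liquid reserves cover 9,450/815 = 11.6 months — ≥ 2 required
Total monthly debts = (635 + 815 + 290) = 1,740. Debt-to-income = 1,740/3,650 = 47.7% — meets 50% limit
Employment 66 ≥ 18 months
Not all requirements met → denied.

Denied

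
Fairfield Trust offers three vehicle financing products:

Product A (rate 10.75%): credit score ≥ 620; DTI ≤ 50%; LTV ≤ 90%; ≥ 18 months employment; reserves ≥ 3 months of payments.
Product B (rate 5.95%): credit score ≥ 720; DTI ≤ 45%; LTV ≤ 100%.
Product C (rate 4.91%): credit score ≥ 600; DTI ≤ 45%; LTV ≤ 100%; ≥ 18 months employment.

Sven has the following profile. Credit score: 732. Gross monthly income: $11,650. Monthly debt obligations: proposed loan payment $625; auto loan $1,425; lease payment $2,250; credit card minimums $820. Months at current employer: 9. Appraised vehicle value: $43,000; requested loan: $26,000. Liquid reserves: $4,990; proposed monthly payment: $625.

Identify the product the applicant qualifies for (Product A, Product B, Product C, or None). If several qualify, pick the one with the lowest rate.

Total debts = (625 + 1,425 + 2,250 + 820) = 5,120; DTI = 5,120/11,650 = 43.9%.
LTV = 26,000/43,000 = 60.5%.
Reserves = 4,990/625 = 8.0 months.
Product A: score 732 ≥ 620; DTI 43.9% ≤ 50%; LTV 60.5% ≤ 90%; employment 9 < 18 mo; reserves 8.0 ≥ 3 mo → does not qualify.
Product B: score 732 ≥ 720; DTI 43.9% ≤ 45%; LTV 60.5% ≤ 100% → qualifies.
Product C: score 732 ≥ 600; DTI 43.9% ≤ 45%; LTV 60.5% ≤ 100%; employment 9 < 18 mo → does not qualify.

Product B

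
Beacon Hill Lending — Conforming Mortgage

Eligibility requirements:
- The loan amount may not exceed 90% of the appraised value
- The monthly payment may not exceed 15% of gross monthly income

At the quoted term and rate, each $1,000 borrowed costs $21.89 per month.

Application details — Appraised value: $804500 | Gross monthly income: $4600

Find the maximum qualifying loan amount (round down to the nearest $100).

Payment cap: 15% × $4,600 = $690/month.
At $21.89 per $1,000, that supports 690/21.89 × 1,000 ≈ $31,521 → $31,500.
LTV cap: 90% × $804,500 = $724,050 → $724,000.
Binding constraint: payment-to-income.

$31,500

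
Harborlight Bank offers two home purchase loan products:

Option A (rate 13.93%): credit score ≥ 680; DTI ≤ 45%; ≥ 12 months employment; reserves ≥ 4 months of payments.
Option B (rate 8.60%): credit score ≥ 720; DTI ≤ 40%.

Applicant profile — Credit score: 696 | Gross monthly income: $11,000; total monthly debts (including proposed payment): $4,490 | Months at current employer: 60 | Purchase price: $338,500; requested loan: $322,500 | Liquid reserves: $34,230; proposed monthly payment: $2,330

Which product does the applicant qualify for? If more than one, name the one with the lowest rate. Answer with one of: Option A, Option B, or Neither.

DTI = 4,490/11,000 = 40.8%.
LTV = 322,500/338,500 = 95.3%.
Reserves = 34,230/2,330 = 14.7 months.
Option A: score 696 ≥ 680; DTI 40.8% ≤ 45%; employment 60 ≥ 12 mo; reserves 14.7 ≥ 4 mo → qualifies.
Option B: score 696 < 720; DTI 40.8% > 40% → does not qualify.

Option A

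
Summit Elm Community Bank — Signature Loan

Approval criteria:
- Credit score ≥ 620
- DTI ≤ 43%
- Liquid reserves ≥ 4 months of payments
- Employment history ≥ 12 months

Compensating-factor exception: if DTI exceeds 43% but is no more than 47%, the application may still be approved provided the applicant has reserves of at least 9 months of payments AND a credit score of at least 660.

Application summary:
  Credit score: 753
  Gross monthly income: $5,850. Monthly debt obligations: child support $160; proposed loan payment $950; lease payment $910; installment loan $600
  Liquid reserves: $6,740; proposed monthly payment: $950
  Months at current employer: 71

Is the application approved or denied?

Denied

Credit score 753 ≥ 620 (meets base)
Total debts = (160 + 950 + 910 + 600) = 2,620. DTI = 2,620/5,850 = 44.8% > 43% — standard DTI limit exceeded.
Reserves: 6,740 ÷ 950 = 7.1 months (meets 4-month minimum)
Employment 71 ≥ 12 months
44.8% falls in the override range (43%–47%), so the compensating-factor test applies.
Reserves 7.1 < 9 months; credit score 753 ≥ 660.
Compensating-factor requirement not fully met.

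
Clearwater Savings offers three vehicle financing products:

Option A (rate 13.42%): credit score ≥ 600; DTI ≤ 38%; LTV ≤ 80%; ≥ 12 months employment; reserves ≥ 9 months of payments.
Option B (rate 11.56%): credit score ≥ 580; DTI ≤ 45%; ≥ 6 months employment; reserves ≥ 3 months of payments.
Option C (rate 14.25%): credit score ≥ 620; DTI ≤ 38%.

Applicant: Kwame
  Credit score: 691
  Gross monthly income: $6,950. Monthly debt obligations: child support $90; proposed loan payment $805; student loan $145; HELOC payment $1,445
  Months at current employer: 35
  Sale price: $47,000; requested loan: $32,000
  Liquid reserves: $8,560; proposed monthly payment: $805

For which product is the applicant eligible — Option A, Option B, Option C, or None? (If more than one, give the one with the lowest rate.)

Total debts = (90 + 805 + 145 + 1,445) = 2,485; DTI = 2,485/6,950 = 35.8%.
LTV = 32,000/47,000 = 68.1%.
Reserves = 8,560/805 = 10.6 months.
Option A: score 691 ≥ 600; DTI 35.8% ≤ 38%; LTV 68.1% ≤ 80%; employment 35 ≥ 12 mo; reserves 10.6 ≥ 9 mo → qualifies.
Option B: score 691 ≥ 580; DTI 35.8% ≤ 45%; employment 35 ≥ 6 mo; reserves 10.6 ≥ 3 mo → qualifies.
Option C: score 691 ≥ 620; DTI 35.8% ≤ 38% → qualifies.
Qualifying: Option A, Option B, Option C. Lowest rate is 11.56% → Option B.

Option B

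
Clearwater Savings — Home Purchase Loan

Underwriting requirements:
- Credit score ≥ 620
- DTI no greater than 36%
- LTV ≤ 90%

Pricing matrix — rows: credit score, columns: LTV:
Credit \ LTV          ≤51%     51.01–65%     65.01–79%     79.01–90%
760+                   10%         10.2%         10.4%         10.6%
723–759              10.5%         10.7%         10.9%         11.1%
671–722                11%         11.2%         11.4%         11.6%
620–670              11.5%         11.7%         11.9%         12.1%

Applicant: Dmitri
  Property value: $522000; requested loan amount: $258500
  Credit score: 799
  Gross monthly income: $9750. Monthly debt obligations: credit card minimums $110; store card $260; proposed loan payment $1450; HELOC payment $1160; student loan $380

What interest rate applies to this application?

Credit score 799 ≥ 620; Total monthly debts = (110 + 260 + 1,450 + 1,160 + 380) = 3,360. DTI: 3,360 ÷ 9,750 = 34.5%, within the 36% cap
Loan-to-value = 258,500/522,000 = 49.5% — pass (90% max)
Score 799 is in the 760+ band; LTV 49.5% is in the ≤51% band → 10%.

10%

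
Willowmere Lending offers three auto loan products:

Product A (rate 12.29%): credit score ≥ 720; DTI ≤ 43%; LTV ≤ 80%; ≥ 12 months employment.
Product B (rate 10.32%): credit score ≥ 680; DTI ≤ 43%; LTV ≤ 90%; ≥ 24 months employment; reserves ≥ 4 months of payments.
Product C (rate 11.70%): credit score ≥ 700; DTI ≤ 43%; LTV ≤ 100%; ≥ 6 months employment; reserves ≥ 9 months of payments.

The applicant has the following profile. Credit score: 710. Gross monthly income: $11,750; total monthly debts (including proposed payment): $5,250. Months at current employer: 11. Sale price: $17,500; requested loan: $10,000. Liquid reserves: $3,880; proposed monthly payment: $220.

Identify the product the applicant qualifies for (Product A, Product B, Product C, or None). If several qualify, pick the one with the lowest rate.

DTI = 5,250/11,750 = 44.7%.
LTV = 10,000/17,500 = 57.1%.
Reserves = 3,880/220 = 17.6 months.
Product A: score 710 < 720; DTI 44.7% > 43%; LTV 57.1% ≤ 80%; employment 11 < 12 mo → does not qualify.
Product B: score 710 ≥ 680; DTI 44.7% > 43%; LTV 57.1% ≤ 90%; employment 11 < 24 mo; reserves 17.6 ≥ 4 mo → does not qualify.
Product C: score 710 ≥ 700; DTI 44.7% > 43%; LTV 57.1% ≤ 100%; employment 11 ≥ 6 mo; reserves 17.6 ≥ 9 mo → does not qualify.

None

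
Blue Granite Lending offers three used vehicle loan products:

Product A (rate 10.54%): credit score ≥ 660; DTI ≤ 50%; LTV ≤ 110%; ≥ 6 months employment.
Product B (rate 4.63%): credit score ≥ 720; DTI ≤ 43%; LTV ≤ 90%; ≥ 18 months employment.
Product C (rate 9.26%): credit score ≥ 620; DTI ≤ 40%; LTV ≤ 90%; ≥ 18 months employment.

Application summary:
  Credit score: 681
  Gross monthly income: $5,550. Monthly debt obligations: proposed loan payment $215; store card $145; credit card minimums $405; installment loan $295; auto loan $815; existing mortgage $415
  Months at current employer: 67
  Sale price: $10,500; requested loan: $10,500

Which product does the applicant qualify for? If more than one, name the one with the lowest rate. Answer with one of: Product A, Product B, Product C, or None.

Product A

Total debts = (215 + 145 + 405 + 295 + 815 + 415) = 2,290; DTI = 2,290/5,550 = 41.3%.
LTV = 10,500/10,500 = 100%.
Product A: score 681 ≥ 660; DTI 41.3% ≤ 50%; LTV 100% ≤ 110%; employment 67 ≥ 6 mo → qualifies.
Product B: score 681 < 720; DTI 41.3% ≤ 43%; LTV 100% > 90%; employment 67 ≥ 18 mo → does not qualify.
Product C: score 681 ≥ 620; DTI 41.3% > 40%; LTV 100% > 90%; employment 67 ≥ 18 mo → does not qualify.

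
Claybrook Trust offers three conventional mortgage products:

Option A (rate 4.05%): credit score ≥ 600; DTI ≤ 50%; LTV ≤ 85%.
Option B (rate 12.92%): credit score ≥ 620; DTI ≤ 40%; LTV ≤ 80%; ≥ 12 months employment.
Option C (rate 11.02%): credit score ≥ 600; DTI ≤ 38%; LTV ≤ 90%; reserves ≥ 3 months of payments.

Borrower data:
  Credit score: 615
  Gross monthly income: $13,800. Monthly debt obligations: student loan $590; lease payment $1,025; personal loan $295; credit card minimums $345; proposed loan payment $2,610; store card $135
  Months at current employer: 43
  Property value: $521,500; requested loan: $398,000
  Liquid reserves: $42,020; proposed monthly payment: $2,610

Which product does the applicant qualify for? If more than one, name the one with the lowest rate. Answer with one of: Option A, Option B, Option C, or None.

Option A

Total debts = (590 + 1,025 + 295 + 345 + 2,610 + 135) = 5,000; DTI = 5,000/13,800 = 36.2%.
LTV = 398,000/521,500 = 76.3%.
Reserves = 42,020/2,610 = 16.1 months.
Option A: score 615 ≥ 600; DTI 36.2% ≤ 50%; LTV 76.3% ≤ 85% → qualifies.
Option B: score 615 < 620; DTI 36.2% ≤ 40%; LTV 76.3% ≤ 80%; employment 43 ≥ 12 mo → does not qualify.
Option C: score 615 ≥ 600; DTI 36.2% ≤ 38%; LTV 76.3% ≤ 90%; reserves 16.1 ≥ 3 mo → qualifies.
Qualifying: Option A, Option C. Lowest rate is 4.05% → Option A.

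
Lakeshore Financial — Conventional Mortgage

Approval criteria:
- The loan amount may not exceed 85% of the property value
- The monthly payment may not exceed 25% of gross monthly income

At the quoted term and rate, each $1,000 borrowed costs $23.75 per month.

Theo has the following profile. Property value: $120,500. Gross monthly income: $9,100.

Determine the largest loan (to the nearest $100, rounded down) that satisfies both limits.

$95,700

Payment cap: 25% × $9,100 = $2,275/month.
At $23.75 per $1,000, that supports 2,275/23.75 × 1,000 ≈ $95,789 → $95,700.
LTV cap: 85% × $120,500 = $102,425 → $102,400.
Binding constraint: payment-to-income.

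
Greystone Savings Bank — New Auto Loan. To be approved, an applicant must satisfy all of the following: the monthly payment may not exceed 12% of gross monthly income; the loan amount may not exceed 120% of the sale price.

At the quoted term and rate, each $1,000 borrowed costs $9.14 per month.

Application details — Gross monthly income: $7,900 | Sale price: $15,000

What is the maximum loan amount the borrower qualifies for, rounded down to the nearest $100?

Payment cap: 12% × $7,900 = $948/month.
At $9.14 per $1,000, that supports 948/9.14 × 1,000 ≈ $103,719 → $103,700.
LTV cap: 120% × $15,000 = $18,000 → $18,000.
Binding constraint: loan-to-value.

$18,000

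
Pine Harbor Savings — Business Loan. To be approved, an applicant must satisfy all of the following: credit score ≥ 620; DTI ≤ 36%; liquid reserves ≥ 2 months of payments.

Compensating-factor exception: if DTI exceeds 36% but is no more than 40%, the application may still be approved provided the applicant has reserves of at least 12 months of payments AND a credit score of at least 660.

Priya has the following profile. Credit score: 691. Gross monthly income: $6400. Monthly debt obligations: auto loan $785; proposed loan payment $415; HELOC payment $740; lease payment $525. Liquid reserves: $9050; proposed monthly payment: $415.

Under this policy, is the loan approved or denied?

Approved

Credit score 691 ≥ 620 (meets base)
Total debts = (785 + 415 + 740 + 525) = 2,465. DTI: 2,465 ÷ 6,400 = 38.5%, over the 36% base limit.
Liquid reserves cover 9,050/415 = 21.8 months — ≥ 2 required
38.5% falls in the override range (36%–40%), so the compensating-factor test applies.
Override check — reserves: 21.8 mo (ok); score: 691 (ok).
Both override conditions satisfied; DTI exception granted.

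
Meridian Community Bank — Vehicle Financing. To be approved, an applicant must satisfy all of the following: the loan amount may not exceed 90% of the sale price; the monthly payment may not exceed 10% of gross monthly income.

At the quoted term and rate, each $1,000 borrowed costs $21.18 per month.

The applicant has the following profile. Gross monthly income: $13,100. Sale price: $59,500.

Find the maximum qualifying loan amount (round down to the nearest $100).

$53,500

Payment cap: 10% × $13,100 = $1,310/month.
At $21.18 per $1,000, that supports 1,310/21.18 × 1,000 ≈ $61,850 → $61,800.
LTV cap: 90% × $59,500 = $53,550 → $53,500.
Binding constraint: loan-to-value.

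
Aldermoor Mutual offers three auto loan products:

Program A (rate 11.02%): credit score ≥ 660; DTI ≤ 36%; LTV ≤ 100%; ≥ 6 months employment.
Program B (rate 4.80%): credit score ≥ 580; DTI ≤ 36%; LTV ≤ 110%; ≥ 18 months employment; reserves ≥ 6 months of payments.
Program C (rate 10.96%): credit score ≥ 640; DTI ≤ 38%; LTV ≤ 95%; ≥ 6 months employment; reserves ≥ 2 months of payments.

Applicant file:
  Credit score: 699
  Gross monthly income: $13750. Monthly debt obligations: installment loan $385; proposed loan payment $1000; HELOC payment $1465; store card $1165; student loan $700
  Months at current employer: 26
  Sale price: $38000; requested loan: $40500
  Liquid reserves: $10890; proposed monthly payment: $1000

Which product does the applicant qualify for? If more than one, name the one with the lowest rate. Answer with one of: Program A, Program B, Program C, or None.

Program B

Total debts = (385 + 1,000 + 1,465 + 1,165 + 700) = 4,715; DTI = 4,715/13,750 = 34.3%.
LTV = 40,500/38,000 = 106.6%.
Reserves = 10,890/1,000 = 10.9 months.
Program A: score 699 ≥ 660; DTI 34.3% ≤ 36%; LTV 106.6% > 100%; employment 26 ≥ 6 mo → does not qualify.
Program B: score 699 ≥ 580; DTI 34.3% ≤ 36%; LTV 106.6% ≤ 110%; employment 26 ≥ 18 mo; reserves 10.9 ≥ 6 mo → qualifies.
Program C: score 699 ≥ 640; DTI 34.3% ≤ 38%; LTV 106.6% > 95%; employment 26 ≥ 6 mo; reserves 10.9 ≥ 2 mo → does not qualify.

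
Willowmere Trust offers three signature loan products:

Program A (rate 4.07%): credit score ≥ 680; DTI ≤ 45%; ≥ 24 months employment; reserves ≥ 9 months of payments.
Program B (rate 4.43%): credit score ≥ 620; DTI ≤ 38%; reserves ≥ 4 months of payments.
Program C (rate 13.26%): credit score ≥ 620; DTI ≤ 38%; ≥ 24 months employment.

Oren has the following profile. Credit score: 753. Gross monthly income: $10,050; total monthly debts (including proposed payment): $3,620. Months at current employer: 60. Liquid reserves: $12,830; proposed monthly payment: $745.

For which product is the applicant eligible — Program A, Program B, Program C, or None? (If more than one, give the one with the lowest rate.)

DTI = 3,620/10,050 = 36%.
Reserves = 12,830/745 = 17.2 months.
Program A: score 753 ≥ 680; DTI 36% ≤ 45%; employment 60 ≥ 24 mo; reserves 17.2 ≥ 9 mo → qualifies.
Program B: score 753 ≥ 620; DTI 36% ≤ 38%; reserves 17.2 ≥ 4 mo → qualifies.
Program C: score 753 ≥ 620; DTI 36% ≤ 38%; employment 60 ≥ 24 mo → qualifies.
Qualifying: Program A, Program B, Program C. Lowest rate is 4.07% → Program A.

Program A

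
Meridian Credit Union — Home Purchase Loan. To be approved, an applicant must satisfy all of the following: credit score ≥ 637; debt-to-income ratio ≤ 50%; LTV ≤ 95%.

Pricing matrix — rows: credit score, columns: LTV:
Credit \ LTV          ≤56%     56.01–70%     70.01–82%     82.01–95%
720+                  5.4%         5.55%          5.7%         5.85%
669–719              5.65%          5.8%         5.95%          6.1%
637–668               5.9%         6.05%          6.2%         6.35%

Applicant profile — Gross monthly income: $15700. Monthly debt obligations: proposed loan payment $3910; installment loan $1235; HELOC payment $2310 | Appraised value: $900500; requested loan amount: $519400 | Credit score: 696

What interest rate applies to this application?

5.8%

Credit score 696 ≥ 637; Total monthly debts = (3,910 + 1,235 + 2,310) = 7,455. DTI: 7,455 ÷ 15,700 = 47.5%, within the 50% cap
Loan-to-value = 519,400/900,500 = 57.7% — pass (95% max)
Credit 696 → row 669–719; LTV 57.7% → column 56.01–70%. Grid cell → 5.8%.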